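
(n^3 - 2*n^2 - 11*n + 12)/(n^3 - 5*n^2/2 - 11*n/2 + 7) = 2*(n^2 - n - 12)/(2*n^2 - 3*n - 14)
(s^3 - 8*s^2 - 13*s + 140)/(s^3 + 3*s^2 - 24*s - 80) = (s - 7)/(s + 4)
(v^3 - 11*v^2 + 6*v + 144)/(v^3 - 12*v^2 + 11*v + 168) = (v - 6)/(v - 7)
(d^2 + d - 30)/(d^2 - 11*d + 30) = (d + 6)/(d - 6)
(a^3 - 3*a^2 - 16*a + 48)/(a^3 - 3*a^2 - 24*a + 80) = (a^2 + a - 12)/(a^2 + a - 20)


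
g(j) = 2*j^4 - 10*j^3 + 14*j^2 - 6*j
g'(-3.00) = -576.00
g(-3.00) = 576.00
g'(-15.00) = -34176.00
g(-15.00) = 138240.00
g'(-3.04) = -593.12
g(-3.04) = 599.38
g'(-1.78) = -196.01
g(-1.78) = 131.51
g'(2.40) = -1.01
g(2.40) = -5.64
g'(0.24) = -0.90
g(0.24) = -0.77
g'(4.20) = 175.10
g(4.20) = 103.22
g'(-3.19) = -660.30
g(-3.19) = 693.33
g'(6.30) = 980.08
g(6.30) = 1167.98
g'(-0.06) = -7.79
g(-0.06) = 0.41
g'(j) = 8*j^3 - 30*j^2 + 28*j - 6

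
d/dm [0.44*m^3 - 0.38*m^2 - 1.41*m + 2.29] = 1.32*m^2 - 0.76*m - 1.41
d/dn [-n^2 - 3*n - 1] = -2*n - 3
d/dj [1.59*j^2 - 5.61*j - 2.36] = 3.18*j - 5.61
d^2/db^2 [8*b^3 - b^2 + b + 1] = 48*b - 2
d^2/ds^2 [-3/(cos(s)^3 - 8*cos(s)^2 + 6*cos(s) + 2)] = 3*((-27*cos(s) + 64*cos(2*s) - 9*cos(3*s))*(cos(s)^3 - 8*cos(s)^2 + 6*cos(s) + 2)/4 - 2*(3*cos(s)^2 - 16*cos(s) + 6)^2*sin(s)^2)/(cos(s)^3 - 8*cos(s)^2 + 6*cos(s) + 2)^3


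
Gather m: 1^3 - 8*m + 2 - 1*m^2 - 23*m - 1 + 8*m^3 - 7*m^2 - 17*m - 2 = 8*m^3 - 8*m^2 - 48*m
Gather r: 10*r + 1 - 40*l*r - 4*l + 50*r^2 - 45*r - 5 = -4*l + 50*r^2 + r*(-40*l - 35) - 4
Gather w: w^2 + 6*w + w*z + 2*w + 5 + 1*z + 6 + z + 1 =w^2 + w*(z + 8) + 2*z + 12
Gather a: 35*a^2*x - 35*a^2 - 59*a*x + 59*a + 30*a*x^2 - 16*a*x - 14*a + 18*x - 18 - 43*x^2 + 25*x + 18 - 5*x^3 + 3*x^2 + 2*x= a^2*(35*x - 35) + a*(30*x^2 - 75*x + 45) - 5*x^3 - 40*x^2 + 45*x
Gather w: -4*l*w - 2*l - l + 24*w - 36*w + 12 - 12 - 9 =-3*l + w*(-4*l - 12) - 9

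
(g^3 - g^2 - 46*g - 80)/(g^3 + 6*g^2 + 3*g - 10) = (g - 8)/(g - 1)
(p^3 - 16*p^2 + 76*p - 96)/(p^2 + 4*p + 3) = (p^3 - 16*p^2 + 76*p - 96)/(p^2 + 4*p + 3)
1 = 1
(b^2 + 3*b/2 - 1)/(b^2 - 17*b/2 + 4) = (b + 2)/(b - 8)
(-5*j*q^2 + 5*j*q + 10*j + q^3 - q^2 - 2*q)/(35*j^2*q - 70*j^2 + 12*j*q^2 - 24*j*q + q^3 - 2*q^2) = (-5*j*q - 5*j + q^2 + q)/(35*j^2 + 12*j*q + q^2)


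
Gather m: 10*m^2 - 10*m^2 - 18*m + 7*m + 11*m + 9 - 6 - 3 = 0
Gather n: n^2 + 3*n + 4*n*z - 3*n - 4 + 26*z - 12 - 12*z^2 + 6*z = n^2 + 4*n*z - 12*z^2 + 32*z - 16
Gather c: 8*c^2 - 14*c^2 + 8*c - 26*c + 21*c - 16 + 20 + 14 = -6*c^2 + 3*c + 18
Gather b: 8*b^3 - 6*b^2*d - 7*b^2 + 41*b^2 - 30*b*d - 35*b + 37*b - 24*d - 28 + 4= 8*b^3 + b^2*(34 - 6*d) + b*(2 - 30*d) - 24*d - 24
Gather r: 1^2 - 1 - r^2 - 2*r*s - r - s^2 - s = -r^2 + r*(-2*s - 1) - s^2 - s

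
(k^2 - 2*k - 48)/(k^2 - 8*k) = (k + 6)/k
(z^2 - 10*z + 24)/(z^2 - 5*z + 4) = (z - 6)/(z - 1)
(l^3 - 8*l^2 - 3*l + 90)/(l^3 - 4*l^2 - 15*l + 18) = (l - 5)/(l - 1)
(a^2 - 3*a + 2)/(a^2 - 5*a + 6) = (a - 1)/(a - 3)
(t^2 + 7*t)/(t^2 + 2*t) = (t + 7)/(t + 2)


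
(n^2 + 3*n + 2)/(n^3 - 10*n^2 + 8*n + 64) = (n + 1)/(n^2 - 12*n + 32)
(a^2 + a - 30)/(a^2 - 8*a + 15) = (a + 6)/(a - 3)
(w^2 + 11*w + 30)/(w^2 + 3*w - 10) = (w + 6)/(w - 2)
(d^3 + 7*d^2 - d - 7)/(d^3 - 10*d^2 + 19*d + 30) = (d^2 + 6*d - 7)/(d^2 - 11*d + 30)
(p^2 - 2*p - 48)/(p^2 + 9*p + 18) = (p - 8)/(p + 3)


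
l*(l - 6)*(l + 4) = l^3 - 2*l^2 - 24*l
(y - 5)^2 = y^2 - 10*y + 25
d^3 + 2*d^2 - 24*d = d*(d - 4)*(d + 6)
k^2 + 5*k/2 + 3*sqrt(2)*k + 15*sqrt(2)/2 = (k + 5/2)*(k + 3*sqrt(2))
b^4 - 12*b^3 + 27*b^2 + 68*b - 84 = (b - 7)*(b - 6)*(b - 1)*(b + 2)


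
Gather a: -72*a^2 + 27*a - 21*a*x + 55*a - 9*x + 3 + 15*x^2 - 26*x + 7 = -72*a^2 + a*(82 - 21*x) + 15*x^2 - 35*x + 10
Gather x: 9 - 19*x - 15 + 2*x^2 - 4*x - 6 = 2*x^2 - 23*x - 12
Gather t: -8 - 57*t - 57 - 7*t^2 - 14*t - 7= -7*t^2 - 71*t - 72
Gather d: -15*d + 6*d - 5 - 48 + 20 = -9*d - 33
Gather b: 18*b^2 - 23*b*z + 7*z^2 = 18*b^2 - 23*b*z + 7*z^2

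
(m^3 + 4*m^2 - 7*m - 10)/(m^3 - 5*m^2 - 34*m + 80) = (m + 1)/(m - 8)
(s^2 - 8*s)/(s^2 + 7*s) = (s - 8)/(s + 7)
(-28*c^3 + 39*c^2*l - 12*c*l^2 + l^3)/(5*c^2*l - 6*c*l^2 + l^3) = (-28*c^2 + 11*c*l - l^2)/(l*(5*c - l))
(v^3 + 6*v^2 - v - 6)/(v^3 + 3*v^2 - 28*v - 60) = (v^2 - 1)/(v^2 - 3*v - 10)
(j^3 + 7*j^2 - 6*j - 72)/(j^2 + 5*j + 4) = (j^2 + 3*j - 18)/(j + 1)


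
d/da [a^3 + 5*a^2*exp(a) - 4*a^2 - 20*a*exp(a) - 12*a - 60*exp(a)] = 5*a^2*exp(a) + 3*a^2 - 10*a*exp(a) - 8*a - 80*exp(a) - 12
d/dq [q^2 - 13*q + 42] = 2*q - 13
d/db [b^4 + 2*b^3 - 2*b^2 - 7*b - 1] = 4*b^3 + 6*b^2 - 4*b - 7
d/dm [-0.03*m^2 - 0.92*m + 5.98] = -0.06*m - 0.92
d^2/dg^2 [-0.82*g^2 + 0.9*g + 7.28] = -1.64000000000000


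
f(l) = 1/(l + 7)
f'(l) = -1/(l + 7)^2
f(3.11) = 0.10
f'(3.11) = -0.01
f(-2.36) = 0.22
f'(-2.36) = -0.05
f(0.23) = 0.14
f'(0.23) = -0.02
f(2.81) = 0.10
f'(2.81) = -0.01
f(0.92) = 0.13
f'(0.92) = -0.02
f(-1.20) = 0.17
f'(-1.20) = -0.03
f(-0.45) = 0.15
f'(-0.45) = -0.02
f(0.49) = 0.13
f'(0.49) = -0.02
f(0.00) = 0.14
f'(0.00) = -0.02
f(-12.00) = -0.20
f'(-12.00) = -0.04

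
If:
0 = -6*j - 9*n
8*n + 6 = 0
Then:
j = 9/8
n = -3/4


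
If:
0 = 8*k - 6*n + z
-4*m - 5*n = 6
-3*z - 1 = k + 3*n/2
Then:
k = -13*z/12 - 1/3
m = 115*z/72 - 17/18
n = -23*z/18 - 4/9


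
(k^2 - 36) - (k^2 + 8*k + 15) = -8*k - 51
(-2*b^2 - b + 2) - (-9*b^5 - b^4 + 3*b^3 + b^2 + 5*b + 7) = 9*b^5 + b^4 - 3*b^3 - 3*b^2 - 6*b - 5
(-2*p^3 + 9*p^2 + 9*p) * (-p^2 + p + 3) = 2*p^5 - 11*p^4 - 6*p^3 + 36*p^2 + 27*p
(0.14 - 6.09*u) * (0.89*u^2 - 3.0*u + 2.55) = -5.4201*u^3 + 18.3946*u^2 - 15.9495*u + 0.357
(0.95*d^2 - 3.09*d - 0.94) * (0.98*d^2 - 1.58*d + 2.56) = 0.931*d^4 - 4.5292*d^3 + 6.393*d^2 - 6.4252*d - 2.4064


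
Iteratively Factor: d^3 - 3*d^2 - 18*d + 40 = (d - 5)*(d^2 + 2*d - 8) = (d - 5)*(d + 4)*(d - 2)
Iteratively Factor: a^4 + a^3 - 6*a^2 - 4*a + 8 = (a + 2)*(a^3 - a^2 - 4*a + 4) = (a - 2)*(a + 2)*(a^2 + a - 2) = (a - 2)*(a - 1)*(a + 2)*(a + 2)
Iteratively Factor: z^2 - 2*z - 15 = (z - 5)*(z + 3)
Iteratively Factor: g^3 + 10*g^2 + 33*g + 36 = (g + 4)*(g^2 + 6*g + 9) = (g + 3)*(g + 4)*(g + 3)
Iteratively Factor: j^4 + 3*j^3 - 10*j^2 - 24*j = (j + 4)*(j^3 - j^2 - 6*j) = (j + 2)*(j + 4)*(j^2 - 3*j) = (j - 3)*(j + 2)*(j + 4)*(j)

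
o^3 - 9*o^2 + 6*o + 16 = (o - 8)*(o - 2)*(o + 1)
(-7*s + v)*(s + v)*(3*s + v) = -21*s^3 - 25*s^2*v - 3*s*v^2 + v^3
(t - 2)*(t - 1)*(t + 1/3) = t^3 - 8*t^2/3 + t + 2/3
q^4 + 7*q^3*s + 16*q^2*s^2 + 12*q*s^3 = q*(q + 2*s)^2*(q + 3*s)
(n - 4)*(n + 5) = n^2 + n - 20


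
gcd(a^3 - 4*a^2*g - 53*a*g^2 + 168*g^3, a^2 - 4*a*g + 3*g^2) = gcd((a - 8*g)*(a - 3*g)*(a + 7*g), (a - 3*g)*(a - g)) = a - 3*g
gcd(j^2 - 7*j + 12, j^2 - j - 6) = j - 3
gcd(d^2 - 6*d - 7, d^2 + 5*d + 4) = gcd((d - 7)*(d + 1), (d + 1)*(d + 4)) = d + 1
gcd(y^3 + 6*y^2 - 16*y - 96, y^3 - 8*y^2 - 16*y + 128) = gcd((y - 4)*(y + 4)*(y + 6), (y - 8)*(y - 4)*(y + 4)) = y^2 - 16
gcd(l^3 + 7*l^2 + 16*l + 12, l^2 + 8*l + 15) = l + 3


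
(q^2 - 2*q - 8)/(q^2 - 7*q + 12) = (q + 2)/(q - 3)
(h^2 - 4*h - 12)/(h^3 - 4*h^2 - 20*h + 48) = (h + 2)/(h^2 + 2*h - 8)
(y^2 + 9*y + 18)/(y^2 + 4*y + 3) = (y + 6)/(y + 1)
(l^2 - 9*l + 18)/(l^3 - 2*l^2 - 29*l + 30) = (l - 3)/(l^2 + 4*l - 5)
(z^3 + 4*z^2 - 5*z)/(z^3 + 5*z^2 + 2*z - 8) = z*(z + 5)/(z^2 + 6*z + 8)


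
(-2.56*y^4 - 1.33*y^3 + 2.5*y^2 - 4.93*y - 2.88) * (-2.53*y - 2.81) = 6.4768*y^5 + 10.5585*y^4 - 2.5877*y^3 + 5.4479*y^2 + 21.1397*y + 8.0928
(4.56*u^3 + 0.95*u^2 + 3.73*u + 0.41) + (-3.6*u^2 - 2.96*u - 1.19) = 4.56*u^3 - 2.65*u^2 + 0.77*u - 0.78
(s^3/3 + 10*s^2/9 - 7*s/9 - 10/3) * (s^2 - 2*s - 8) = s^5/3 + 4*s^4/9 - 17*s^3/3 - 32*s^2/3 + 116*s/9 + 80/3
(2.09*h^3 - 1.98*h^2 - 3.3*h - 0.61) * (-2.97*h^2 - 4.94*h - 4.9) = -6.2073*h^5 - 4.444*h^4 + 9.3412*h^3 + 27.8157*h^2 + 19.1834*h + 2.989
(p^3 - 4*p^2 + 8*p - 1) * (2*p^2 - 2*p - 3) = 2*p^5 - 10*p^4 + 21*p^3 - 6*p^2 - 22*p + 3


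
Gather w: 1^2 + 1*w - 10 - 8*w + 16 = 7 - 7*w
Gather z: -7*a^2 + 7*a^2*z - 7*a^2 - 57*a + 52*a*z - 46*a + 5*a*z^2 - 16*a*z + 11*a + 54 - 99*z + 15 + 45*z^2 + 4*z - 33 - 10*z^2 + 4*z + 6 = -14*a^2 - 92*a + z^2*(5*a + 35) + z*(7*a^2 + 36*a - 91) + 42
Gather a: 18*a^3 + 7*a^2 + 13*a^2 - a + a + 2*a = 18*a^3 + 20*a^2 + 2*a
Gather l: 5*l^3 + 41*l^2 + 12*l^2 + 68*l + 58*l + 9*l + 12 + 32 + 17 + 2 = 5*l^3 + 53*l^2 + 135*l + 63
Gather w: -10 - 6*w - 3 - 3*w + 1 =-9*w - 12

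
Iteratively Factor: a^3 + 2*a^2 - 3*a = (a + 3)*(a^2 - a) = a*(a + 3)*(a - 1)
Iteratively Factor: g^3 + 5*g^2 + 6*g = (g + 3)*(g^2 + 2*g) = (g + 2)*(g + 3)*(g)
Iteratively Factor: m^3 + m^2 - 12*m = (m - 3)*(m^2 + 4*m) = (m - 3)*(m + 4)*(m)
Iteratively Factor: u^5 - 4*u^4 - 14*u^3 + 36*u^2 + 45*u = (u)*(u^4 - 4*u^3 - 14*u^2 + 36*u + 45) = u*(u + 3)*(u^3 - 7*u^2 + 7*u + 15) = u*(u + 1)*(u + 3)*(u^2 - 8*u + 15) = u*(u - 5)*(u + 1)*(u + 3)*(u - 3)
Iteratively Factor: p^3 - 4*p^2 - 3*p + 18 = (p - 3)*(p^2 - p - 6) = (p - 3)^2*(p + 2)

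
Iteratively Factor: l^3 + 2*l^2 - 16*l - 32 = (l + 4)*(l^2 - 2*l - 8) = (l - 4)*(l + 4)*(l + 2)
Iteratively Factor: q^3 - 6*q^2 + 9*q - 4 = (q - 1)*(q^2 - 5*q + 4) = (q - 4)*(q - 1)*(q - 1)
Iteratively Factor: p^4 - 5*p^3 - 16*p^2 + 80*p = (p + 4)*(p^3 - 9*p^2 + 20*p) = (p - 4)*(p + 4)*(p^2 - 5*p) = p*(p - 4)*(p + 4)*(p - 5)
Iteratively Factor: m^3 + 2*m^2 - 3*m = (m - 1)*(m^2 + 3*m) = m*(m - 1)*(m + 3)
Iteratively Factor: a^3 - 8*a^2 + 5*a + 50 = (a - 5)*(a^2 - 3*a - 10) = (a - 5)^2*(a + 2)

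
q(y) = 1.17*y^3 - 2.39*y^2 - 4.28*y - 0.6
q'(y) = 3.51*y^2 - 4.78*y - 4.28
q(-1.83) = -7.94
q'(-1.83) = 16.22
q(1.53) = -8.55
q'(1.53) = -3.38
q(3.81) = 13.11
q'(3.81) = 28.46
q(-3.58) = -69.59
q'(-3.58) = 57.82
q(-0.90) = 0.46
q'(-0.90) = 2.87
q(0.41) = -2.68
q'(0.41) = -5.65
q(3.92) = 16.37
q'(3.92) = 30.92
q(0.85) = -5.25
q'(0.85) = -5.81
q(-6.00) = -313.68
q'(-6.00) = 150.76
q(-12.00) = -2315.16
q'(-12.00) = 558.52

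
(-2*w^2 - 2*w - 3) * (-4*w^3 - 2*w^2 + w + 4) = 8*w^5 + 12*w^4 + 14*w^3 - 4*w^2 - 11*w - 12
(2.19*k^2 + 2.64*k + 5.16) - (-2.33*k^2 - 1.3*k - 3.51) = 4.52*k^2 + 3.94*k + 8.67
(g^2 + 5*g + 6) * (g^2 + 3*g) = g^4 + 8*g^3 + 21*g^2 + 18*g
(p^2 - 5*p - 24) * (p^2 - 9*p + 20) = p^4 - 14*p^3 + 41*p^2 + 116*p - 480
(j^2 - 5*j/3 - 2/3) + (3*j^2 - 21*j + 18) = 4*j^2 - 68*j/3 + 52/3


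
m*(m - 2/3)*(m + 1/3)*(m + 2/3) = m^4 + m^3/3 - 4*m^2/9 - 4*m/27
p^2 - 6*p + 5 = (p - 5)*(p - 1)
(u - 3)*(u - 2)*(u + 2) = u^3 - 3*u^2 - 4*u + 12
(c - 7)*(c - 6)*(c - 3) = c^3 - 16*c^2 + 81*c - 126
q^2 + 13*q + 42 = (q + 6)*(q + 7)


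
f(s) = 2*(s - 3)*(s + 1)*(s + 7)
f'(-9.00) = 272.00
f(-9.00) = -384.00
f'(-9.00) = 272.00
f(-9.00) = -384.00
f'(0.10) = -31.94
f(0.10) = -45.30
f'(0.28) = -27.93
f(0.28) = -50.69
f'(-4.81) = 8.62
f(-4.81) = 130.33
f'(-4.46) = -3.85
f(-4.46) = 131.12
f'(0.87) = -12.06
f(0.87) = -62.69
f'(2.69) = 63.22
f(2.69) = -22.17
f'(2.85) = 71.74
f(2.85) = -11.38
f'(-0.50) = -42.50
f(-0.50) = -22.75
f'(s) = 2*(s - 3)*(s + 1) + 2*(s - 3)*(s + 7) + 2*(s + 1)*(s + 7)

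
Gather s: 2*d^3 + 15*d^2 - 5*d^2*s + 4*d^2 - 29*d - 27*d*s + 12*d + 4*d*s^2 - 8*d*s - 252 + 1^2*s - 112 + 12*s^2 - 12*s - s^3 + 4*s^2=2*d^3 + 19*d^2 - 17*d - s^3 + s^2*(4*d + 16) + s*(-5*d^2 - 35*d - 11) - 364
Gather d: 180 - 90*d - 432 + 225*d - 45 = 135*d - 297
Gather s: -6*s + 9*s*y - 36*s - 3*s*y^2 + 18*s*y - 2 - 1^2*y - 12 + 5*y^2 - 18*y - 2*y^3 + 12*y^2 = s*(-3*y^2 + 27*y - 42) - 2*y^3 + 17*y^2 - 19*y - 14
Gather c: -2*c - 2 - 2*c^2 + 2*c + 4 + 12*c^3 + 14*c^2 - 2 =12*c^3 + 12*c^2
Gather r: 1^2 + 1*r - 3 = r - 2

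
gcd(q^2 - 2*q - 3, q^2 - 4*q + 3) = q - 3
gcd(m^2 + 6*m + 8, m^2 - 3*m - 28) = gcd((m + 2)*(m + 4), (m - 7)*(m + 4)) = m + 4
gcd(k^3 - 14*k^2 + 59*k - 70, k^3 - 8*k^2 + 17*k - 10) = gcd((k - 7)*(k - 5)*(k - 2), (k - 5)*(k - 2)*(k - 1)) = k^2 - 7*k + 10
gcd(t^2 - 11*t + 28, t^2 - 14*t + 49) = t - 7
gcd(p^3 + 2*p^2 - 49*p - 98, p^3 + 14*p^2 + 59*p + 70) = p^2 + 9*p + 14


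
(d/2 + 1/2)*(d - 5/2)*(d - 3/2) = d^3/2 - 3*d^2/2 - d/8 + 15/8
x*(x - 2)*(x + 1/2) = x^3 - 3*x^2/2 - x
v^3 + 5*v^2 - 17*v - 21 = (v - 3)*(v + 1)*(v + 7)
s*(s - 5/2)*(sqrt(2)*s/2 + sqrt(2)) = sqrt(2)*s^3/2 - sqrt(2)*s^2/4 - 5*sqrt(2)*s/2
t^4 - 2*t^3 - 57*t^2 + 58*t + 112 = (t - 8)*(t - 2)*(t + 1)*(t + 7)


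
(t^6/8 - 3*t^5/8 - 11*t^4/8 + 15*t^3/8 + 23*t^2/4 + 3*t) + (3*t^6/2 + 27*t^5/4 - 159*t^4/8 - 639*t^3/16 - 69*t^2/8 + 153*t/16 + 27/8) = 13*t^6/8 + 51*t^5/8 - 85*t^4/4 - 609*t^3/16 - 23*t^2/8 + 201*t/16 + 27/8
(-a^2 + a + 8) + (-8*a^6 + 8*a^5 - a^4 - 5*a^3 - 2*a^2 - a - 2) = -8*a^6 + 8*a^5 - a^4 - 5*a^3 - 3*a^2 + 6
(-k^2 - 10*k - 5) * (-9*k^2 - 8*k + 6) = 9*k^4 + 98*k^3 + 119*k^2 - 20*k - 30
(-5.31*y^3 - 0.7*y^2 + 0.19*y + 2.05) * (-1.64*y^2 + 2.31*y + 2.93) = 8.7084*y^5 - 11.1181*y^4 - 17.4869*y^3 - 4.9741*y^2 + 5.2922*y + 6.0065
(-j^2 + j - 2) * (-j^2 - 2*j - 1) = j^4 + j^3 + j^2 + 3*j + 2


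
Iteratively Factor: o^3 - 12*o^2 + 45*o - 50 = (o - 5)*(o^2 - 7*o + 10) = (o - 5)^2*(o - 2)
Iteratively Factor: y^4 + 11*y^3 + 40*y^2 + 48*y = (y + 4)*(y^3 + 7*y^2 + 12*y) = y*(y + 4)*(y^2 + 7*y + 12) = y*(y + 4)^2*(y + 3)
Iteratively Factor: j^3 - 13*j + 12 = (j + 4)*(j^2 - 4*j + 3) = (j - 3)*(j + 4)*(j - 1)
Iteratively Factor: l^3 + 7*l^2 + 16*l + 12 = (l + 2)*(l^2 + 5*l + 6) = (l + 2)^2*(l + 3)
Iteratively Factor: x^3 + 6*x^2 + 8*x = (x)*(x^2 + 6*x + 8) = x*(x + 4)*(x + 2)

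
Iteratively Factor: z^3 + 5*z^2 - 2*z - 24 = (z + 4)*(z^2 + z - 6) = (z + 3)*(z + 4)*(z - 2)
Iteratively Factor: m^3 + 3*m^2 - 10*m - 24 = (m + 4)*(m^2 - m - 6) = (m + 2)*(m + 4)*(m - 3)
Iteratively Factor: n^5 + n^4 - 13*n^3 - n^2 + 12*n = (n - 1)*(n^4 + 2*n^3 - 11*n^2 - 12*n) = (n - 3)*(n - 1)*(n^3 + 5*n^2 + 4*n) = (n - 3)*(n - 1)*(n + 4)*(n^2 + n) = n*(n - 3)*(n - 1)*(n + 4)*(n + 1)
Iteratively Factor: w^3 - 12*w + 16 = (w - 2)*(w^2 + 2*w - 8) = (w - 2)*(w + 4)*(w - 2)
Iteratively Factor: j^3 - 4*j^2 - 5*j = (j + 1)*(j^2 - 5*j) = j*(j + 1)*(j - 5)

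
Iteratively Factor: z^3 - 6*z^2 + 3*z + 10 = (z - 5)*(z^2 - z - 2) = (z - 5)*(z - 2)*(z + 1)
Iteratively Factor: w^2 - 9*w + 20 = (w - 5)*(w - 4)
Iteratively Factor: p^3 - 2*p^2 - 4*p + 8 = (p - 2)*(p^2 - 4) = (p - 2)^2*(p + 2)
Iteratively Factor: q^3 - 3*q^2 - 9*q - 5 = (q + 1)*(q^2 - 4*q - 5) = (q - 5)*(q + 1)*(q + 1)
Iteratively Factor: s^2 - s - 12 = (s - 4)*(s + 3)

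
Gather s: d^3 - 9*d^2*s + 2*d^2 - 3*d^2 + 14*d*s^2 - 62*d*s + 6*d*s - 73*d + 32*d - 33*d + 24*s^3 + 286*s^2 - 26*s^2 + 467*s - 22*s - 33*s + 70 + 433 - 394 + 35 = d^3 - d^2 - 74*d + 24*s^3 + s^2*(14*d + 260) + s*(-9*d^2 - 56*d + 412) + 144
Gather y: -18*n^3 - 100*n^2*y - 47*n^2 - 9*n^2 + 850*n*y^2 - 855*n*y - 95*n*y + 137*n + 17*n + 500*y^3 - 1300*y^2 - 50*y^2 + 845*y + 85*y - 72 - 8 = -18*n^3 - 56*n^2 + 154*n + 500*y^3 + y^2*(850*n - 1350) + y*(-100*n^2 - 950*n + 930) - 80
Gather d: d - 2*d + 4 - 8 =-d - 4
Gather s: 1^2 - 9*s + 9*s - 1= 0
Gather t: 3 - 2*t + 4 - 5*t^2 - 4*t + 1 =-5*t^2 - 6*t + 8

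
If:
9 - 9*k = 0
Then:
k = 1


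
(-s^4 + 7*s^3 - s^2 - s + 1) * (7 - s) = s^5 - 14*s^4 + 50*s^3 - 6*s^2 - 8*s + 7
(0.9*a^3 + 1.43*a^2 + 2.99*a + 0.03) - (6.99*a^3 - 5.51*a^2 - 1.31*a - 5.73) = -6.09*a^3 + 6.94*a^2 + 4.3*a + 5.76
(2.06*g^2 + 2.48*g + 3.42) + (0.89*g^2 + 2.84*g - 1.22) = 2.95*g^2 + 5.32*g + 2.2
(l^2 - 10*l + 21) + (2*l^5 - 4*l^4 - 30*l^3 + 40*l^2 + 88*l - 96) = 2*l^5 - 4*l^4 - 30*l^3 + 41*l^2 + 78*l - 75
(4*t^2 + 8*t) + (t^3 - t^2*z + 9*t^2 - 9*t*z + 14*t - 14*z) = t^3 - t^2*z + 13*t^2 - 9*t*z + 22*t - 14*z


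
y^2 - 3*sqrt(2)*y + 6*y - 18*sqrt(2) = (y + 6)*(y - 3*sqrt(2))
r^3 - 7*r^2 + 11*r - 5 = (r - 5)*(r - 1)^2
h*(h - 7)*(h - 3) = h^3 - 10*h^2 + 21*h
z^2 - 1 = (z - 1)*(z + 1)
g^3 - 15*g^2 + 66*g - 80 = (g - 8)*(g - 5)*(g - 2)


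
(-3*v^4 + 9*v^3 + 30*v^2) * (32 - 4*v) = 12*v^5 - 132*v^4 + 168*v^3 + 960*v^2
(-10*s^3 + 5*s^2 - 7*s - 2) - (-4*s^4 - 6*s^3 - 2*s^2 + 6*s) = 4*s^4 - 4*s^3 + 7*s^2 - 13*s - 2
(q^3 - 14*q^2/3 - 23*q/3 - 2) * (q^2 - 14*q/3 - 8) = q^5 - 28*q^4/3 + 55*q^3/9 + 640*q^2/9 + 212*q/3 + 16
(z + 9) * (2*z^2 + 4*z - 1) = 2*z^3 + 22*z^2 + 35*z - 9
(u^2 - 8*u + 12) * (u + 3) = u^3 - 5*u^2 - 12*u + 36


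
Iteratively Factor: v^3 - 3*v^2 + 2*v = (v)*(v^2 - 3*v + 2) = v*(v - 1)*(v - 2)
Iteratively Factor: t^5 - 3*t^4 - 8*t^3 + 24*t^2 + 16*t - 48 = (t - 3)*(t^4 - 8*t^2 + 16) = (t - 3)*(t + 2)*(t^3 - 2*t^2 - 4*t + 8) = (t - 3)*(t - 2)*(t + 2)*(t^2 - 4) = (t - 3)*(t - 2)*(t + 2)^2*(t - 2)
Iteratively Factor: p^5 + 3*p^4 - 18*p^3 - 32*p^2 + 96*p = (p - 2)*(p^4 + 5*p^3 - 8*p^2 - 48*p) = (p - 2)*(p + 4)*(p^3 + p^2 - 12*p) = (p - 3)*(p - 2)*(p + 4)*(p^2 + 4*p) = p*(p - 3)*(p - 2)*(p + 4)*(p + 4)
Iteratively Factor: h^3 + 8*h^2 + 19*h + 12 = (h + 1)*(h^2 + 7*h + 12) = (h + 1)*(h + 3)*(h + 4)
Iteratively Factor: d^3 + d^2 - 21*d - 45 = (d + 3)*(d^2 - 2*d - 15) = (d - 5)*(d + 3)*(d + 3)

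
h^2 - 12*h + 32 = (h - 8)*(h - 4)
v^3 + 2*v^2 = v^2*(v + 2)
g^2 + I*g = g*(g + I)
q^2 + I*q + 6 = (q - 2*I)*(q + 3*I)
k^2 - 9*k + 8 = (k - 8)*(k - 1)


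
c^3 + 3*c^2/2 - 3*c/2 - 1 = (c - 1)*(c + 1/2)*(c + 2)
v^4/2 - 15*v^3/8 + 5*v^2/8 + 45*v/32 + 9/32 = (v/2 + 1/4)*(v - 3)*(v - 3/2)*(v + 1/4)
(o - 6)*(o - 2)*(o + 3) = o^3 - 5*o^2 - 12*o + 36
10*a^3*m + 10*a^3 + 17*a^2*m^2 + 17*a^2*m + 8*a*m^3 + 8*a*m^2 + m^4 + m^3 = (a + m)*(2*a + m)*(5*a + m)*(m + 1)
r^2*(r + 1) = r^3 + r^2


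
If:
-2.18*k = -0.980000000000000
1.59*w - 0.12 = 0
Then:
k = 0.45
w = 0.08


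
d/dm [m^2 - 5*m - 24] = 2*m - 5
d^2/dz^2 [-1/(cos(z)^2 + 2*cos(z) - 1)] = (8*sin(z)^4 - 20*sin(z)^2 - 11*cos(z) + 3*cos(3*z) - 8)/(2*(-sin(z)^2 + 2*cos(z))^3)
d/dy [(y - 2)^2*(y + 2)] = (y - 2)*(3*y + 2)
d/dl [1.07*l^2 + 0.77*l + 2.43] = 2.14*l + 0.77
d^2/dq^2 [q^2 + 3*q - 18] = 2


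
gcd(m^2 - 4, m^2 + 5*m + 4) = 1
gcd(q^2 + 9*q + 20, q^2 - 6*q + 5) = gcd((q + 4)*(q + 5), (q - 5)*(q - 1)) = 1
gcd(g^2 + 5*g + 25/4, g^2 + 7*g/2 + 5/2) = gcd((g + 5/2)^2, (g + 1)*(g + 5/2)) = g + 5/2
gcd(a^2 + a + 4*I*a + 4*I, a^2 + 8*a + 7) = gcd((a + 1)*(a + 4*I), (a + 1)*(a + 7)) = a + 1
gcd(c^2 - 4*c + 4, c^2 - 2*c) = c - 2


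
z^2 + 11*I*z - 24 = (z + 3*I)*(z + 8*I)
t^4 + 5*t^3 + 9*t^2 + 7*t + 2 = (t + 1)^3*(t + 2)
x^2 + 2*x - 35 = (x - 5)*(x + 7)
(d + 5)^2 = d^2 + 10*d + 25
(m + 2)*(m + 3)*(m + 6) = m^3 + 11*m^2 + 36*m + 36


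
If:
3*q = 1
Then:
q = 1/3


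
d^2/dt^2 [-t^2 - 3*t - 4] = -2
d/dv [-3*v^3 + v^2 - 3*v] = -9*v^2 + 2*v - 3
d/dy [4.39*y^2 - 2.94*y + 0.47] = 8.78*y - 2.94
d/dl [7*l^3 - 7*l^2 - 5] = 7*l*(3*l - 2)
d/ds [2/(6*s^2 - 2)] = -6*s/(3*s^2 - 1)^2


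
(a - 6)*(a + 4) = a^2 - 2*a - 24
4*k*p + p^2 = p*(4*k + p)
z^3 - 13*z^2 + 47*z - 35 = (z - 7)*(z - 5)*(z - 1)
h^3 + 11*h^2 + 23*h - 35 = (h - 1)*(h + 5)*(h + 7)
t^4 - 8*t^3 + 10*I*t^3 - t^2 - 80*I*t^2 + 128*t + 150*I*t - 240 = (t - 5)*(t - 3)*(t + 2*I)*(t + 8*I)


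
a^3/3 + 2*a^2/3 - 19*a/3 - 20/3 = (a/3 + 1/3)*(a - 4)*(a + 5)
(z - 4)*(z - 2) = z^2 - 6*z + 8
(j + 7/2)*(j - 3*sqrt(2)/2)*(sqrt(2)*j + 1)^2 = 2*j^4 - sqrt(2)*j^3 + 7*j^3 - 5*j^2 - 7*sqrt(2)*j^2/2 - 35*j/2 - 3*sqrt(2)*j/2 - 21*sqrt(2)/4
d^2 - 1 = (d - 1)*(d + 1)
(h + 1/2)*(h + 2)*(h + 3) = h^3 + 11*h^2/2 + 17*h/2 + 3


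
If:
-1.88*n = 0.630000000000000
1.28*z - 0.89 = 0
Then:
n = -0.34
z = 0.70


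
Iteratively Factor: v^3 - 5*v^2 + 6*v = (v - 3)*(v^2 - 2*v) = v*(v - 3)*(v - 2)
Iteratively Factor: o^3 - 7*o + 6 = (o + 3)*(o^2 - 3*o + 2) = (o - 1)*(o + 3)*(o - 2)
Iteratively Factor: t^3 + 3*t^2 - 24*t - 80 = (t + 4)*(t^2 - t - 20) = (t - 5)*(t + 4)*(t + 4)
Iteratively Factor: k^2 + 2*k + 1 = (k + 1)*(k + 1)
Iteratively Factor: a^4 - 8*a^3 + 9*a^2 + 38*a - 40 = (a - 4)*(a^3 - 4*a^2 - 7*a + 10) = (a - 5)*(a - 4)*(a^2 + a - 2) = (a - 5)*(a - 4)*(a - 1)*(a + 2)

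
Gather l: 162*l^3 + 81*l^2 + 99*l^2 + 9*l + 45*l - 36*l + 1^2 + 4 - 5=162*l^3 + 180*l^2 + 18*l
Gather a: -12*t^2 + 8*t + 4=-12*t^2 + 8*t + 4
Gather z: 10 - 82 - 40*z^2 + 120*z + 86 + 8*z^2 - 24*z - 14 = -32*z^2 + 96*z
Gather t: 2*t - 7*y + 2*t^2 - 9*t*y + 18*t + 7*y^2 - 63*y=2*t^2 + t*(20 - 9*y) + 7*y^2 - 70*y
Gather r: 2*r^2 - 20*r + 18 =2*r^2 - 20*r + 18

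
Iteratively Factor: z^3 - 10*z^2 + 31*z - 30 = (z - 5)*(z^2 - 5*z + 6) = (z - 5)*(z - 2)*(z - 3)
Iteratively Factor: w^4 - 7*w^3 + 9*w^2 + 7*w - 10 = (w + 1)*(w^3 - 8*w^2 + 17*w - 10) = (w - 5)*(w + 1)*(w^2 - 3*w + 2) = (w - 5)*(w - 2)*(w + 1)*(w - 1)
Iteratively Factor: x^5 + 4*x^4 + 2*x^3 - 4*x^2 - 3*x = (x + 1)*(x^4 + 3*x^3 - x^2 - 3*x) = (x + 1)*(x + 3)*(x^3 - x) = (x + 1)^2*(x + 3)*(x^2 - x) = (x - 1)*(x + 1)^2*(x + 3)*(x)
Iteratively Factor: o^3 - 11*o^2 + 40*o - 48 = (o - 4)*(o^2 - 7*o + 12) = (o - 4)*(o - 3)*(o - 4)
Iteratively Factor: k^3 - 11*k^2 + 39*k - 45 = (k - 5)*(k^2 - 6*k + 9) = (k - 5)*(k - 3)*(k - 3)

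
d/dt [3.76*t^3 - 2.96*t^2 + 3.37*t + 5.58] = 11.28*t^2 - 5.92*t + 3.37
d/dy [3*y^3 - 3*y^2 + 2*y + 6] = 9*y^2 - 6*y + 2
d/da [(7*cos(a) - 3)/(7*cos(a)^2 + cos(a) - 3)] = (-49*sin(a)^2 - 42*cos(a) + 67)*sin(a)/(7*cos(a)^2 + cos(a) - 3)^2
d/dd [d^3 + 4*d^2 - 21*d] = 3*d^2 + 8*d - 21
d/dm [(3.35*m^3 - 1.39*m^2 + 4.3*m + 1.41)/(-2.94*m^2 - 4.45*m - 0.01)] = (-9.849*m^4 - 29.815*m^3 + 18.727*m^2 + 8.3186*m + 6.2315)/(8.6436*m^4 + 26.166*m^3 + 19.8613*m^2 + 0.089*m + 0.0001)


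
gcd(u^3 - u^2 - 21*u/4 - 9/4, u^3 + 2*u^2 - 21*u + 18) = u - 3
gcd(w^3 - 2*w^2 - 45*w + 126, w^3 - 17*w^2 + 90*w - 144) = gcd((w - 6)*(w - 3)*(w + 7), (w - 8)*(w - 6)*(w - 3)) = w^2 - 9*w + 18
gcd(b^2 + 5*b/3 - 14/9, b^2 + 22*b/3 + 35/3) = b + 7/3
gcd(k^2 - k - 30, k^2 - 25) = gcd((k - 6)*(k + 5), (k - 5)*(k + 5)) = k + 5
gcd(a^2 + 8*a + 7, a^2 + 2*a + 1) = a + 1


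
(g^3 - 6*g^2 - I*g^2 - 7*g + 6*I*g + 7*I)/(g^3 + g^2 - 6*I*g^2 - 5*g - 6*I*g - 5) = (g - 7)/(g - 5*I)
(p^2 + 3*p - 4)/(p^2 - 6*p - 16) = (-p^2 - 3*p + 4)/(-p^2 + 6*p + 16)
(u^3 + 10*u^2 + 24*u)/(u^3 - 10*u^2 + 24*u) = (u^2 + 10*u + 24)/(u^2 - 10*u + 24)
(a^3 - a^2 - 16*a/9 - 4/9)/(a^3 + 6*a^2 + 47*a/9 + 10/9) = (a - 2)/(a + 5)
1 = 1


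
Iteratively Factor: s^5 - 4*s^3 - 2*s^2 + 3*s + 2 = (s - 2)*(s^4 + 2*s^3 - 2*s - 1) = (s - 2)*(s + 1)*(s^3 + s^2 - s - 1) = (s - 2)*(s + 1)^2*(s^2 - 1) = (s - 2)*(s + 1)^3*(s - 1)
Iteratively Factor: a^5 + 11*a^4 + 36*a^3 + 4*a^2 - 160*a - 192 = (a + 4)*(a^4 + 7*a^3 + 8*a^2 - 28*a - 48) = (a + 2)*(a + 4)*(a^3 + 5*a^2 - 2*a - 24) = (a + 2)*(a + 3)*(a + 4)*(a^2 + 2*a - 8) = (a - 2)*(a + 2)*(a + 3)*(a + 4)*(a + 4)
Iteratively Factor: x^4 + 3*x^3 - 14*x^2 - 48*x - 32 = (x + 2)*(x^3 + x^2 - 16*x - 16) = (x - 4)*(x + 2)*(x^2 + 5*x + 4) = (x - 4)*(x + 1)*(x + 2)*(x + 4)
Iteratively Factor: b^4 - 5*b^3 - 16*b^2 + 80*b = (b)*(b^3 - 5*b^2 - 16*b + 80) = b*(b - 4)*(b^2 - b - 20) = b*(b - 5)*(b - 4)*(b + 4)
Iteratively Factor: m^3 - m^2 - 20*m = (m + 4)*(m^2 - 5*m) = m*(m + 4)*(m - 5)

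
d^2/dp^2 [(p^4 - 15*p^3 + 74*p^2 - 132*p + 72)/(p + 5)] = 2*(3*p^4 + 25*p^3 - 75*p^2 - 1125*p + 2582)/(p^3 + 15*p^2 + 75*p + 125)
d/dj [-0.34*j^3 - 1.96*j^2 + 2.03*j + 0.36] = -1.02*j^2 - 3.92*j + 2.03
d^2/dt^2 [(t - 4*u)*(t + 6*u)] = 2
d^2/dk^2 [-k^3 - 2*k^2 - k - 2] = -6*k - 4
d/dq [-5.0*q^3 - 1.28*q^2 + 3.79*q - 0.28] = -15.0*q^2 - 2.56*q + 3.79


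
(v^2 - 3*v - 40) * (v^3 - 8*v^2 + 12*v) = v^5 - 11*v^4 - 4*v^3 + 284*v^2 - 480*v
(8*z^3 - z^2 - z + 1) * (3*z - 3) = 24*z^4 - 27*z^3 + 6*z - 3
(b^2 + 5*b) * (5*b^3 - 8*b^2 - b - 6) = 5*b^5 + 17*b^4 - 41*b^3 - 11*b^2 - 30*b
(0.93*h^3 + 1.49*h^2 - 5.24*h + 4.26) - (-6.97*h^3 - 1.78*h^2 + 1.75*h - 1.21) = 7.9*h^3 + 3.27*h^2 - 6.99*h + 5.47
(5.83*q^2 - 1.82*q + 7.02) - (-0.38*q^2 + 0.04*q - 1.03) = 6.21*q^2 - 1.86*q + 8.05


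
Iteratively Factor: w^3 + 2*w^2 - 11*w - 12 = (w + 1)*(w^2 + w - 12) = (w - 3)*(w + 1)*(w + 4)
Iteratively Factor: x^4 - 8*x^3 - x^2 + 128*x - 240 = (x - 5)*(x^3 - 3*x^2 - 16*x + 48) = (x - 5)*(x - 4)*(x^2 + x - 12) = (x - 5)*(x - 4)*(x - 3)*(x + 4)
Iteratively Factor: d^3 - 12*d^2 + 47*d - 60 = (d - 4)*(d^2 - 8*d + 15) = (d - 5)*(d - 4)*(d - 3)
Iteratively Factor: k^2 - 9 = (k + 3)*(k - 3)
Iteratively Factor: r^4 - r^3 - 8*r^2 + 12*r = (r - 2)*(r^3 + r^2 - 6*r) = r*(r - 2)*(r^2 + r - 6) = r*(r - 2)^2*(r + 3)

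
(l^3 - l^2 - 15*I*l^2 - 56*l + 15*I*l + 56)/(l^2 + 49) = (l^2 - l*(1 + 8*I) + 8*I)/(l + 7*I)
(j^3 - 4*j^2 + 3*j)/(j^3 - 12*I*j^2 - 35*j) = (-j^2 + 4*j - 3)/(-j^2 + 12*I*j + 35)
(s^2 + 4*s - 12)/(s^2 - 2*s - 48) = (s - 2)/(s - 8)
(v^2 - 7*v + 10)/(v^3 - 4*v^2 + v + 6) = (v - 5)/(v^2 - 2*v - 3)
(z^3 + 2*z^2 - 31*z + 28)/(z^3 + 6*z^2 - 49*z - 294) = (z^2 - 5*z + 4)/(z^2 - z - 42)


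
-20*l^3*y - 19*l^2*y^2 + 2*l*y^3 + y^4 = y*(-4*l + y)*(l + y)*(5*l + y)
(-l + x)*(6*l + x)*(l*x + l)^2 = -6*l^4*x^2 - 12*l^4*x - 6*l^4 + 5*l^3*x^3 + 10*l^3*x^2 + 5*l^3*x + l^2*x^4 + 2*l^2*x^3 + l^2*x^2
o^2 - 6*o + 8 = (o - 4)*(o - 2)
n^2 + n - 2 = (n - 1)*(n + 2)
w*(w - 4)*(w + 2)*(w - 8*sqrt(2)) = w^4 - 8*sqrt(2)*w^3 - 2*w^3 - 8*w^2 + 16*sqrt(2)*w^2 + 64*sqrt(2)*w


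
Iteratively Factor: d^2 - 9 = (d + 3)*(d - 3)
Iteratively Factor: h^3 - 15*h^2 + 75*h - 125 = (h - 5)*(h^2 - 10*h + 25) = (h - 5)^2*(h - 5)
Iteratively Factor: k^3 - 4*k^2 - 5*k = (k)*(k^2 - 4*k - 5) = k*(k + 1)*(k - 5)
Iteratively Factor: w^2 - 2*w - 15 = (w + 3)*(w - 5)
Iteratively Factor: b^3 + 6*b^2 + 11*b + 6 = (b + 3)*(b^2 + 3*b + 2) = (b + 1)*(b + 3)*(b + 2)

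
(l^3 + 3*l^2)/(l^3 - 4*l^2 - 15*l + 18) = l^2/(l^2 - 7*l + 6)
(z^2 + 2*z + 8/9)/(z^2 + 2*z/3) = (z + 4/3)/z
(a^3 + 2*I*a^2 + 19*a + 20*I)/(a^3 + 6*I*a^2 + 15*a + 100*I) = (a + I)/(a + 5*I)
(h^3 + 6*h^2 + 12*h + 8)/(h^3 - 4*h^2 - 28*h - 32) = (h + 2)/(h - 8)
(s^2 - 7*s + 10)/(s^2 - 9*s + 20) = (s - 2)/(s - 4)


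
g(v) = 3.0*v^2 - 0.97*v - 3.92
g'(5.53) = 32.21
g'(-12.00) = -72.97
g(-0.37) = -3.15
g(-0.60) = -2.26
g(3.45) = 28.44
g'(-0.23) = -2.35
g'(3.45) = 19.73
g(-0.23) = -3.54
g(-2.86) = 23.39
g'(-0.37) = -3.19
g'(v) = 6.0*v - 0.97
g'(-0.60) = -4.57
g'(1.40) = 7.43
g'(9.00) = 53.03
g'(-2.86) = -18.13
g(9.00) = 230.35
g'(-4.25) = -26.47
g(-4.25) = 54.39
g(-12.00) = 439.72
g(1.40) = 0.60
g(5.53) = 82.46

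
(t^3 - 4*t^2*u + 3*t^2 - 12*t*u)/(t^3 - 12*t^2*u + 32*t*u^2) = (t + 3)/(t - 8*u)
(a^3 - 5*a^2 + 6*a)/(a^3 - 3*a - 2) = a*(a - 3)/(a^2 + 2*a + 1)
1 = 1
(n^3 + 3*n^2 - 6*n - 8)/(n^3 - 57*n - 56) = (n^2 + 2*n - 8)/(n^2 - n - 56)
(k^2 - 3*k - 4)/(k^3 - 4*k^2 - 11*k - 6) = (k - 4)/(k^2 - 5*k - 6)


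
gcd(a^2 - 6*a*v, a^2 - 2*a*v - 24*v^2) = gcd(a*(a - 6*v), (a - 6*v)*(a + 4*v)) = -a + 6*v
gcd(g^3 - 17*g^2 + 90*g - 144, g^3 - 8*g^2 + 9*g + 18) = g^2 - 9*g + 18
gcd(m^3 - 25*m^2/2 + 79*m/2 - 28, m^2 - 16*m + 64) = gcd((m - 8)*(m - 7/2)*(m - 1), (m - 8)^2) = m - 8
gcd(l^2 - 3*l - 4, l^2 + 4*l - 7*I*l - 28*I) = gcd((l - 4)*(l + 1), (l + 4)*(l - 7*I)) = 1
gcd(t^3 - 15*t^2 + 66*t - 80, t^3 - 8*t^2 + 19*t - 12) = 1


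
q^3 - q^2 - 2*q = q*(q - 2)*(q + 1)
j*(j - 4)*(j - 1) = j^3 - 5*j^2 + 4*j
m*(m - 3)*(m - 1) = m^3 - 4*m^2 + 3*m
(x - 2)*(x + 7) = x^2 + 5*x - 14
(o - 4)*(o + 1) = o^2 - 3*o - 4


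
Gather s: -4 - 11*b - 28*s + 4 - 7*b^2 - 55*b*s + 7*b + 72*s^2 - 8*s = -7*b^2 - 4*b + 72*s^2 + s*(-55*b - 36)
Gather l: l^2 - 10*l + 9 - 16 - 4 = l^2 - 10*l - 11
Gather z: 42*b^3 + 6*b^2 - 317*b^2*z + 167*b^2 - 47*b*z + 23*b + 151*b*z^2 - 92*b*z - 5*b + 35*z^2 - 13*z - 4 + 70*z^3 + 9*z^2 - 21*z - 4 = 42*b^3 + 173*b^2 + 18*b + 70*z^3 + z^2*(151*b + 44) + z*(-317*b^2 - 139*b - 34) - 8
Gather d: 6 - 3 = 3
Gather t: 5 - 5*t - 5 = -5*t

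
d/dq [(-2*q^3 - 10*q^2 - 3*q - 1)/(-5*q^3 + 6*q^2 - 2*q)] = (-62*q^4 - 22*q^3 + 23*q^2 + 12*q - 2)/(q^2*(25*q^4 - 60*q^3 + 56*q^2 - 24*q + 4))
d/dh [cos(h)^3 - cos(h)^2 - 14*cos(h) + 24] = (-3*cos(h)^2 + 2*cos(h) + 14)*sin(h)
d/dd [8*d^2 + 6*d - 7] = 16*d + 6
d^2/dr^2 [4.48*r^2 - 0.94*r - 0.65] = 8.96000000000000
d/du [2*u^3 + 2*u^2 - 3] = 2*u*(3*u + 2)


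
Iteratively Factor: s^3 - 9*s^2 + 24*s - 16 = (s - 4)*(s^2 - 5*s + 4) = (s - 4)*(s - 1)*(s - 4)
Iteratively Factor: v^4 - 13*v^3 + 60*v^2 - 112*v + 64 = (v - 1)*(v^3 - 12*v^2 + 48*v - 64) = (v - 4)*(v - 1)*(v^2 - 8*v + 16) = (v - 4)^2*(v - 1)*(v - 4)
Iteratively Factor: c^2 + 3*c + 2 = (c + 2)*(c + 1)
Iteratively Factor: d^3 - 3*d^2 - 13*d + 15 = (d + 3)*(d^2 - 6*d + 5) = (d - 5)*(d + 3)*(d - 1)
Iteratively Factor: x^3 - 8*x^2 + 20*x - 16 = (x - 4)*(x^2 - 4*x + 4) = (x - 4)*(x - 2)*(x - 2)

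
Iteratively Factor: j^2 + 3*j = (j + 3)*(j)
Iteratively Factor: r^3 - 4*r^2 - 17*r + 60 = (r - 3)*(r^2 - r - 20) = (r - 5)*(r - 3)*(r + 4)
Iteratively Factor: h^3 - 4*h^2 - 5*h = (h + 1)*(h^2 - 5*h) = (h - 5)*(h + 1)*(h)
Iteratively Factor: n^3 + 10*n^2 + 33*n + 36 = (n + 3)*(n^2 + 7*n + 12) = (n + 3)*(n + 4)*(n + 3)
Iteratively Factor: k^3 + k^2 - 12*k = (k)*(k^2 + k - 12) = k*(k + 4)*(k - 3)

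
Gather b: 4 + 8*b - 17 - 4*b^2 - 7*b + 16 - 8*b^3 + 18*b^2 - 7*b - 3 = -8*b^3 + 14*b^2 - 6*b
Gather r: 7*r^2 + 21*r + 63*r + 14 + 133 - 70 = 7*r^2 + 84*r + 77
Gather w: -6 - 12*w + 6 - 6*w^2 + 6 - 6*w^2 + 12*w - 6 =-12*w^2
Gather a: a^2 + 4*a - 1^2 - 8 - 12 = a^2 + 4*a - 21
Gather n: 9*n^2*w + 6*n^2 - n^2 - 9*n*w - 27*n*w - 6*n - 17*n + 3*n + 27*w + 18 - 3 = n^2*(9*w + 5) + n*(-36*w - 20) + 27*w + 15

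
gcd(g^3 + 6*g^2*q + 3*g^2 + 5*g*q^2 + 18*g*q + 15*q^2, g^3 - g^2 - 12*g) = g + 3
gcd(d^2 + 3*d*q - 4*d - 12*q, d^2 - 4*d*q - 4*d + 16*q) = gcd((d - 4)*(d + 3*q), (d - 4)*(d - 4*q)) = d - 4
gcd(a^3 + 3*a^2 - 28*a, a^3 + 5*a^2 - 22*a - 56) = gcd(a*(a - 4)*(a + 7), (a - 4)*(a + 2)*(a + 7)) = a^2 + 3*a - 28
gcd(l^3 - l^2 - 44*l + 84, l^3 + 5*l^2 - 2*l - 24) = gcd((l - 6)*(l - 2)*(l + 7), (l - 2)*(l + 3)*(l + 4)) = l - 2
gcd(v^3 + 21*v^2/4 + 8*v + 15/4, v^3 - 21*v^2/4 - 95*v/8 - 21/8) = 1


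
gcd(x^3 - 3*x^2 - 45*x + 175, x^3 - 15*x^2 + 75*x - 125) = x^2 - 10*x + 25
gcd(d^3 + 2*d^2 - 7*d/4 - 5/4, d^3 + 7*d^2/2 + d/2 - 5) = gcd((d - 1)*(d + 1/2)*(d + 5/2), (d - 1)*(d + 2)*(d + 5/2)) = d^2 + 3*d/2 - 5/2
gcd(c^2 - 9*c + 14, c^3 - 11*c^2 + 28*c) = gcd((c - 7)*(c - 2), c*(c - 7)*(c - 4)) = c - 7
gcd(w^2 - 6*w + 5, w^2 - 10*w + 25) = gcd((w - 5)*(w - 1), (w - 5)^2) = w - 5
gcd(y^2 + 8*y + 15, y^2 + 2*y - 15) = y + 5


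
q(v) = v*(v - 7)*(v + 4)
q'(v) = v*(v - 7) + v*(v + 4) + (v - 7)*(v + 4) = 3*v^2 - 6*v - 28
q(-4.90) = -52.48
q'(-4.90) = 73.43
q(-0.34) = 9.13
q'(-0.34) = -25.61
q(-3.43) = 20.39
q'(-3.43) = 27.87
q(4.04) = -96.15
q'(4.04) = -3.28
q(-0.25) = 6.80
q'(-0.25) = -26.31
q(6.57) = -29.86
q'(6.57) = 62.07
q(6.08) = -56.38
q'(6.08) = 46.42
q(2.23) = -66.27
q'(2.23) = -26.46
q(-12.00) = -1824.00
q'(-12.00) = 476.00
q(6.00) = -60.00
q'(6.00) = 44.00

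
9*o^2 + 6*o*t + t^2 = (3*o + t)^2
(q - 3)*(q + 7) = q^2 + 4*q - 21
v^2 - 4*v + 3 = (v - 3)*(v - 1)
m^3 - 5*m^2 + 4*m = m*(m - 4)*(m - 1)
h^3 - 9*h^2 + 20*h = h*(h - 5)*(h - 4)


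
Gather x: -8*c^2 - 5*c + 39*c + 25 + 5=-8*c^2 + 34*c + 30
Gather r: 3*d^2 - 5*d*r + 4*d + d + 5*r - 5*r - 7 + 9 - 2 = 3*d^2 - 5*d*r + 5*d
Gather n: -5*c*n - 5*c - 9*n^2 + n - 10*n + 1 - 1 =-5*c - 9*n^2 + n*(-5*c - 9)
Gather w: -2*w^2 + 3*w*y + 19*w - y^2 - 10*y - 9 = -2*w^2 + w*(3*y + 19) - y^2 - 10*y - 9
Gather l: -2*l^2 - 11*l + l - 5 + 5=-2*l^2 - 10*l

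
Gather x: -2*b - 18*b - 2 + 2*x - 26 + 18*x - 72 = -20*b + 20*x - 100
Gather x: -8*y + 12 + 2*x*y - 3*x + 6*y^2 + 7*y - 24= x*(2*y - 3) + 6*y^2 - y - 12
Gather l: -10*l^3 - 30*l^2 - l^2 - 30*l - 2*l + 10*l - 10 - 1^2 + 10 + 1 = -10*l^3 - 31*l^2 - 22*l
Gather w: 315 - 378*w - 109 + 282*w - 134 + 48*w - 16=56 - 48*w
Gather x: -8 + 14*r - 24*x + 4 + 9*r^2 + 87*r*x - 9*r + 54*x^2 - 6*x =9*r^2 + 5*r + 54*x^2 + x*(87*r - 30) - 4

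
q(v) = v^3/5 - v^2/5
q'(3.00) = 4.20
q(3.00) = 3.60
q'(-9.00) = 52.20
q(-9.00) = -162.00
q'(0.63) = -0.01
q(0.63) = -0.03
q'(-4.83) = 15.93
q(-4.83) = -27.20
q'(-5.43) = 19.86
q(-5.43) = -37.92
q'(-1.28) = 1.50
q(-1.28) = -0.75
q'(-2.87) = 6.09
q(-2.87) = -6.38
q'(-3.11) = 7.05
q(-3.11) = -7.95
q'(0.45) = -0.06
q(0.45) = -0.02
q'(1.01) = 0.21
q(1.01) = 0.00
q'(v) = 3*v^2/5 - 2*v/5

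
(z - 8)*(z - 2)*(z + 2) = z^3 - 8*z^2 - 4*z + 32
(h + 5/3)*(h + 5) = h^2 + 20*h/3 + 25/3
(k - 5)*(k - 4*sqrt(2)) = k^2 - 4*sqrt(2)*k - 5*k + 20*sqrt(2)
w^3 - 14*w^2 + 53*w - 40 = (w - 8)*(w - 5)*(w - 1)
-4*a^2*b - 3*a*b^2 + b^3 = b*(-4*a + b)*(a + b)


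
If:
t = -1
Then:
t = -1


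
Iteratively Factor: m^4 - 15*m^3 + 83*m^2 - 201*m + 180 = (m - 3)*(m^3 - 12*m^2 + 47*m - 60) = (m - 5)*(m - 3)*(m^2 - 7*m + 12) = (m - 5)*(m - 3)^2*(m - 4)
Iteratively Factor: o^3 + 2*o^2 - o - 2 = (o + 1)*(o^2 + o - 2) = (o + 1)*(o + 2)*(o - 1)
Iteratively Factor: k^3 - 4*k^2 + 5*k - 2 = (k - 1)*(k^2 - 3*k + 2) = (k - 2)*(k - 1)*(k - 1)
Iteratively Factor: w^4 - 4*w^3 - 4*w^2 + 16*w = (w + 2)*(w^3 - 6*w^2 + 8*w) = (w - 4)*(w + 2)*(w^2 - 2*w) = (w - 4)*(w - 2)*(w + 2)*(w)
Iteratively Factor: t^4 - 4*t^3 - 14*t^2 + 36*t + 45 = (t - 3)*(t^3 - t^2 - 17*t - 15) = (t - 3)*(t + 1)*(t^2 - 2*t - 15) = (t - 3)*(t + 1)*(t + 3)*(t - 5)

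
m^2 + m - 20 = (m - 4)*(m + 5)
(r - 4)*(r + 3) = r^2 - r - 12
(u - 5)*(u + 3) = u^2 - 2*u - 15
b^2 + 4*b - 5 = (b - 1)*(b + 5)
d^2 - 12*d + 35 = (d - 7)*(d - 5)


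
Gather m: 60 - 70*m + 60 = 120 - 70*m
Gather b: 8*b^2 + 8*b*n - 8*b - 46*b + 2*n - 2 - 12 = 8*b^2 + b*(8*n - 54) + 2*n - 14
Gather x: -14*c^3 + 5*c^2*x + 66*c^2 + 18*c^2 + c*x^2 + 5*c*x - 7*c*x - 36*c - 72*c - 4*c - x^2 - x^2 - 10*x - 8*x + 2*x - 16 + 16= -14*c^3 + 84*c^2 - 112*c + x^2*(c - 2) + x*(5*c^2 - 2*c - 16)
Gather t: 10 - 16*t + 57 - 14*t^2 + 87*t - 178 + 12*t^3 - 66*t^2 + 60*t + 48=12*t^3 - 80*t^2 + 131*t - 63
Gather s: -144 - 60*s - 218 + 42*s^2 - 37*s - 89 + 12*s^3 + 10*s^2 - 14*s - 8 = 12*s^3 + 52*s^2 - 111*s - 459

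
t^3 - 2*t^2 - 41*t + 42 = (t - 7)*(t - 1)*(t + 6)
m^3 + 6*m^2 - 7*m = m*(m - 1)*(m + 7)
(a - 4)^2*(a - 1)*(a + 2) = a^4 - 7*a^3 + 6*a^2 + 32*a - 32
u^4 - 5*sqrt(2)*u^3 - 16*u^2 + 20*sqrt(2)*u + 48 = (u - 2)*(u + 2)*(u - 6*sqrt(2))*(u + sqrt(2))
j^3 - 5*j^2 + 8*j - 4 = (j - 2)^2*(j - 1)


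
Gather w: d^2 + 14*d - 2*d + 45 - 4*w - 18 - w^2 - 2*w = d^2 + 12*d - w^2 - 6*w + 27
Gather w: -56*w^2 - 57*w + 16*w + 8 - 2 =-56*w^2 - 41*w + 6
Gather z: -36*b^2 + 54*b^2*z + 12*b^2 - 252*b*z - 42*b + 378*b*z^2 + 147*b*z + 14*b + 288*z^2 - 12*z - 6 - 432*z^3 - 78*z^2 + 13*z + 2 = -24*b^2 - 28*b - 432*z^3 + z^2*(378*b + 210) + z*(54*b^2 - 105*b + 1) - 4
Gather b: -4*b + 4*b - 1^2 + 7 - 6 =0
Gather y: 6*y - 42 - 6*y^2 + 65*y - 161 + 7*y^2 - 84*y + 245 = y^2 - 13*y + 42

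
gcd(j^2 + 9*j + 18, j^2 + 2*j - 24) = j + 6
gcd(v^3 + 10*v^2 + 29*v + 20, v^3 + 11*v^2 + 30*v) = v + 5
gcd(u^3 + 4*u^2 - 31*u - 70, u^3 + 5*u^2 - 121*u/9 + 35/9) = u + 7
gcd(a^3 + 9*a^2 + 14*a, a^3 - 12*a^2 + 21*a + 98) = a + 2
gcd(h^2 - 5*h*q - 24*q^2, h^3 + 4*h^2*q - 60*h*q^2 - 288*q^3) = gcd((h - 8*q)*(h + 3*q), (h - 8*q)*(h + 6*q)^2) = -h + 8*q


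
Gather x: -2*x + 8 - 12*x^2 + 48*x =-12*x^2 + 46*x + 8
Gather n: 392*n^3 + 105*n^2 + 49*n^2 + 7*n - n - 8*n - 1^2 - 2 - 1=392*n^3 + 154*n^2 - 2*n - 4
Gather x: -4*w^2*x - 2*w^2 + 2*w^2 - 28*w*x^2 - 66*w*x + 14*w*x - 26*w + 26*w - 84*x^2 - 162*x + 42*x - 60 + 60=x^2*(-28*w - 84) + x*(-4*w^2 - 52*w - 120)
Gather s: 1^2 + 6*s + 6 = 6*s + 7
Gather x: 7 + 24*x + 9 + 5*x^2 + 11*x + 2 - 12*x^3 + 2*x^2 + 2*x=-12*x^3 + 7*x^2 + 37*x + 18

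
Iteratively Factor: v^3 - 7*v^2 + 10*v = (v)*(v^2 - 7*v + 10) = v*(v - 5)*(v - 2)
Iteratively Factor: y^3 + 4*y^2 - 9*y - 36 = (y - 3)*(y^2 + 7*y + 12) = (y - 3)*(y + 4)*(y + 3)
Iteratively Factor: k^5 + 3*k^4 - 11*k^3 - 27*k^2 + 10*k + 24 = (k + 4)*(k^4 - k^3 - 7*k^2 + k + 6) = (k + 1)*(k + 4)*(k^3 - 2*k^2 - 5*k + 6) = (k - 3)*(k + 1)*(k + 4)*(k^2 + k - 2) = (k - 3)*(k + 1)*(k + 2)*(k + 4)*(k - 1)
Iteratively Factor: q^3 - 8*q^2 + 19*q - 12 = (q - 3)*(q^2 - 5*q + 4) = (q - 4)*(q - 3)*(q - 1)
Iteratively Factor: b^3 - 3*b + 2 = (b - 1)*(b^2 + b - 2) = (b - 1)^2*(b + 2)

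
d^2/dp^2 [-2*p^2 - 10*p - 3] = -4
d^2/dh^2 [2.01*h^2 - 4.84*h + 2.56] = 4.02000000000000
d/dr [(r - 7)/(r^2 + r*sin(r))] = (r*(r + sin(r)) + (7 - r)*(r*cos(r) + 2*r + sin(r)))/(r^2*(r + sin(r))^2)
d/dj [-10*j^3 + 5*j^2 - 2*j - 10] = -30*j^2 + 10*j - 2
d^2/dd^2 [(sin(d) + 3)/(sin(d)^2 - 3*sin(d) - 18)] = (-6*sin(d) + cos(d)^2 + 1)/(sin(d) - 6)^3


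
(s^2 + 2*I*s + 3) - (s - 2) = s^2 - s + 2*I*s + 5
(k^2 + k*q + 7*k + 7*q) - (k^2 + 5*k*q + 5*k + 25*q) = -4*k*q + 2*k - 18*q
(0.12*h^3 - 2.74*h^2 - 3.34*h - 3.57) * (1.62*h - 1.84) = 0.1944*h^4 - 4.6596*h^3 - 0.369199999999999*h^2 + 0.3622*h + 6.5688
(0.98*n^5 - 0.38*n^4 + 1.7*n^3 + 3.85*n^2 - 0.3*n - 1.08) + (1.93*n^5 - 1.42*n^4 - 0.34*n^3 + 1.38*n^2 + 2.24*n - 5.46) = 2.91*n^5 - 1.8*n^4 + 1.36*n^3 + 5.23*n^2 + 1.94*n - 6.54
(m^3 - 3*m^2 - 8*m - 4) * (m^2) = m^5 - 3*m^4 - 8*m^3 - 4*m^2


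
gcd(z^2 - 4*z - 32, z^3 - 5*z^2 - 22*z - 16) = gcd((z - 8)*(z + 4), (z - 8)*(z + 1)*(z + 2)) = z - 8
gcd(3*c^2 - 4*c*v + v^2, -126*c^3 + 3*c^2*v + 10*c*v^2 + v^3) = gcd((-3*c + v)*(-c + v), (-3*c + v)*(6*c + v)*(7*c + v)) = -3*c + v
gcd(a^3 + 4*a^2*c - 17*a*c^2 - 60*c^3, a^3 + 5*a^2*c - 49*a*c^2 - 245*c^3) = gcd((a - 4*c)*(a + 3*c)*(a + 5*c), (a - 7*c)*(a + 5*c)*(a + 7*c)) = a + 5*c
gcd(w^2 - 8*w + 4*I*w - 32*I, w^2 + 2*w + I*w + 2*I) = 1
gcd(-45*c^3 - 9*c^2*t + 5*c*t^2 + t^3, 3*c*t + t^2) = 3*c + t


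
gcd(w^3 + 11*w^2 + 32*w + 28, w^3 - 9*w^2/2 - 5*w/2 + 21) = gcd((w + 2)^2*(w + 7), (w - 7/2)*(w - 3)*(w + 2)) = w + 2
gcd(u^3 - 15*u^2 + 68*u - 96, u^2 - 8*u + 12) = 1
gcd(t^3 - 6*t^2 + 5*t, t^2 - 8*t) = t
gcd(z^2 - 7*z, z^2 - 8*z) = z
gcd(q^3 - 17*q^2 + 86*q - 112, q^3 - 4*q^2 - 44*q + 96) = q^2 - 10*q + 16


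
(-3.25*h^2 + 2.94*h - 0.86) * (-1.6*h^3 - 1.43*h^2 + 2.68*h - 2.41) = 5.2*h^5 - 0.0564999999999998*h^4 - 11.5382*h^3 + 16.9415*h^2 - 9.3902*h + 2.0726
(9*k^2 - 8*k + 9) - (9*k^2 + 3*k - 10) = 19 - 11*k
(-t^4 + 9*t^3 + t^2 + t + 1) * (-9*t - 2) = 9*t^5 - 79*t^4 - 27*t^3 - 11*t^2 - 11*t - 2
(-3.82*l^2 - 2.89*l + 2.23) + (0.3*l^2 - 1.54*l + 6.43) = -3.52*l^2 - 4.43*l + 8.66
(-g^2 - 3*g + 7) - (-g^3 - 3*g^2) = g^3 + 2*g^2 - 3*g + 7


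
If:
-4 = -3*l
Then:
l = 4/3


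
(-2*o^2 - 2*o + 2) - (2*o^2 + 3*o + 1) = -4*o^2 - 5*o + 1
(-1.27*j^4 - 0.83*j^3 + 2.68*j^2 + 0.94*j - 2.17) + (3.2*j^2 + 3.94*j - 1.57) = -1.27*j^4 - 0.83*j^3 + 5.88*j^2 + 4.88*j - 3.74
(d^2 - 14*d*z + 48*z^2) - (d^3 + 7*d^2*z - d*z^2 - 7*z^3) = -d^3 - 7*d^2*z + d^2 + d*z^2 - 14*d*z + 7*z^3 + 48*z^2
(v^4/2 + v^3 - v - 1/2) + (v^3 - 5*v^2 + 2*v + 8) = v^4/2 + 2*v^3 - 5*v^2 + v + 15/2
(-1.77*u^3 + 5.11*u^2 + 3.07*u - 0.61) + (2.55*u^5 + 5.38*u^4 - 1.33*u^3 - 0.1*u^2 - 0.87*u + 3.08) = 2.55*u^5 + 5.38*u^4 - 3.1*u^3 + 5.01*u^2 + 2.2*u + 2.47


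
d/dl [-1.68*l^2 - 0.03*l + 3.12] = -3.36*l - 0.03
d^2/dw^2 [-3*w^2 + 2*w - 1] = -6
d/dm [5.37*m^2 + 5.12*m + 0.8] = 10.74*m + 5.12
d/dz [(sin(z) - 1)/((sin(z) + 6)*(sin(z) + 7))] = (2*sin(z) + cos(z)^2 + 54)*cos(z)/((sin(z) + 6)^2*(sin(z) + 7)^2)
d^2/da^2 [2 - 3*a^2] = -6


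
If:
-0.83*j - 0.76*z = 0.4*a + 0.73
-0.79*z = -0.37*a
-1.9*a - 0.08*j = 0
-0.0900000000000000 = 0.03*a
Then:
No Solution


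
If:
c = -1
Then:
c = -1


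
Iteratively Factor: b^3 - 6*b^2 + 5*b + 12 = (b - 4)*(b^2 - 2*b - 3) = (b - 4)*(b + 1)*(b - 3)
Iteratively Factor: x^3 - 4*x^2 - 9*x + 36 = (x - 4)*(x^2 - 9) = (x - 4)*(x - 3)*(x + 3)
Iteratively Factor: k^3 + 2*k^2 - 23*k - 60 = (k + 3)*(k^2 - k - 20) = (k + 3)*(k + 4)*(k - 5)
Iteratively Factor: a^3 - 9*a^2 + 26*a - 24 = (a - 4)*(a^2 - 5*a + 6) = (a - 4)*(a - 3)*(a - 2)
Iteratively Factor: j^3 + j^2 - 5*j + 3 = (j - 1)*(j^2 + 2*j - 3) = (j - 1)*(j + 3)*(j - 1)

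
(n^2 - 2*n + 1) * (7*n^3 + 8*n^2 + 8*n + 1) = 7*n^5 - 6*n^4 - n^3 - 7*n^2 + 6*n + 1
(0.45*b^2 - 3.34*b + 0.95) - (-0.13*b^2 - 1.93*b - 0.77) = 0.58*b^2 - 1.41*b + 1.72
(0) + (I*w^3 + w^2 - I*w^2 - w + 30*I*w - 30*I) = I*w^3 + w^2 - I*w^2 - w + 30*I*w - 30*I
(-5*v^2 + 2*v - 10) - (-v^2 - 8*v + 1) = -4*v^2 + 10*v - 11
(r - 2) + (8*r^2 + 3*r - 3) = 8*r^2 + 4*r - 5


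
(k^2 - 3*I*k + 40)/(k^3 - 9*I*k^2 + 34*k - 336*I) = (k + 5*I)/(k^2 - I*k + 42)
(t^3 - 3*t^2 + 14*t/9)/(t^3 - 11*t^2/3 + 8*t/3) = (9*t^2 - 27*t + 14)/(3*(3*t^2 - 11*t + 8))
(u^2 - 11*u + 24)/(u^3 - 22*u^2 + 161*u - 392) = (u - 3)/(u^2 - 14*u + 49)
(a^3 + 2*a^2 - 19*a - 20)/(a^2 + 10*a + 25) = (a^2 - 3*a - 4)/(a + 5)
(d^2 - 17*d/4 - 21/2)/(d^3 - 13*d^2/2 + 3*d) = (4*d + 7)/(2*d*(2*d - 1))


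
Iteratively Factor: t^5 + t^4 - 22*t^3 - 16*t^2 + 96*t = (t + 4)*(t^4 - 3*t^3 - 10*t^2 + 24*t) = (t - 2)*(t + 4)*(t^3 - t^2 - 12*t) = (t - 4)*(t - 2)*(t + 4)*(t^2 + 3*t) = t*(t - 4)*(t - 2)*(t + 4)*(t + 3)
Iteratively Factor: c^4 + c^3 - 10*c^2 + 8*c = (c + 4)*(c^3 - 3*c^2 + 2*c) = (c - 1)*(c + 4)*(c^2 - 2*c) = c*(c - 1)*(c + 4)*(c - 2)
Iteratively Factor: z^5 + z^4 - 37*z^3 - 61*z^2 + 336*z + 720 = (z + 3)*(z^4 - 2*z^3 - 31*z^2 + 32*z + 240) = (z + 3)*(z + 4)*(z^3 - 6*z^2 - 7*z + 60) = (z + 3)^2*(z + 4)*(z^2 - 9*z + 20) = (z - 5)*(z + 3)^2*(z + 4)*(z - 4)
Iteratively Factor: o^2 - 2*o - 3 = (o - 3)*(o + 1)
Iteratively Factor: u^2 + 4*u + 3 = (u + 1)*(u + 3)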